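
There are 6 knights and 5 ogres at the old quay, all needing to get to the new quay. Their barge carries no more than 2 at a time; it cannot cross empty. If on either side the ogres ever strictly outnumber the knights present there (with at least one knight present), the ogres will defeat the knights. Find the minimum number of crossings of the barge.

Counting alone: each trip to the new quay takes at most 2 across and each return brings at least 1 back, so after t trips out (and t−1 returns) at most 2t − (t−1) of the 11 are across; that first reaches 11 at t = 10, so at least 19 crossings are needed.
The plan below uses exactly 19 crossings, so it is optimal:
1. 2 ogres → the new quay.  (the old quay: 6K 3O; the new quay: 0K 2O)
2. 1 ogre ← the old quay.  (the old quay: 6K 4O; the new quay: 0K 1O)
3. 2 ogres → the new quay.  (the old quay: 6K 2O; the new quay: 0K 3O)
4. 1 ogre ← the old quay.  (the old quay: 6K 3O; the new quay: 0K 2O)
5. 2 knights → the new quay.  (the old quay: 4K 3O; the new quay: 2K 2O)
6. 1 ogre ← the old quay.  (the old quay: 4K 4O; the new quay: 2K 1O)
7. 1 knight and 1 ogre → the new quay.  (the old quay: 3K 3O; the new quay: 3K 2O)
8. 1 knight ← the old quay.  (the old quay: 4K 3O; the new quay: 2K 2O)
9. 1 knight and 1 ogre → the new quay.  (the old quay: 3K 2O; the new quay: 3K 3O)
10. 1 ogre ← the old quay.  (the old quay: 3K 3O; the new quay: 3K 2O)
11. 1 knight and 1 ogre → the new quay.  (the old quay: 2K 2O; the new quay: 4K 3O)
12. 1 knight ← the old quay.  (the old quay: 3K 2O; the new quay: 3K 3O)
13. 1 knight and 1 ogre → the new quay.  (the old quay: 2K 1O; the new quay: 4K 4O)
14. 1 ogre ← the old quay.  (the old quay: 2K 2O; the new quay: 4K 3O)
15. 1 knight and 1 ogre → the new quay.  (the old quay: 1K 1O; the new quay: 5K 4O)
16. 1 knight ← the old quay.  (the old quay: 2K 1O; the new quay: 4K 4O)
17. 1 knight and 1 ogre → the new quay.  (the old quay: 1K 0O; the new quay: 5K 5O)
18. 1 ogre ← the old quay.  (the old quay: 1K 1O; the new quay: 5K 4O)
19. 1 knight and 1 ogre → the new quay.  (the old quay: 0K 0O; the new quay: 6K 5O)

19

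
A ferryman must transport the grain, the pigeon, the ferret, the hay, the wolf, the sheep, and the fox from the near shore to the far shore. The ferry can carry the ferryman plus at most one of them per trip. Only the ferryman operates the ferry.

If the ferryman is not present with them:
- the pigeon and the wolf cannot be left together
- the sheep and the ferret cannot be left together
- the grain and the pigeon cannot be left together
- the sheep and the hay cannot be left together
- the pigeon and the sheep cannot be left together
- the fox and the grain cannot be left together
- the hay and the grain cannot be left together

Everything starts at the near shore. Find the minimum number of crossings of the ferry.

impossible

Whatever the first load, the items left behind include a forbidden pair without the ferryman. No opening move is safe, so no plan exists.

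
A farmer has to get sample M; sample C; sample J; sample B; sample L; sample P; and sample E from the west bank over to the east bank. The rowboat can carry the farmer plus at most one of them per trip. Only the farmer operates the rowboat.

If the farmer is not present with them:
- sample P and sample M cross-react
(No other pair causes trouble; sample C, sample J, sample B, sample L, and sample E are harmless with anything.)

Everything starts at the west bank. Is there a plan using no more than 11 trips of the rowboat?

No

Counting alone: the farmer can take at most 1 across per trip to the east bank, so moving all 7 needs at least 7 loaded trips out, with a return between consecutive ones — at least 13 crossings.
Since 11 < 13, 11 crossings cannot be enough. (The shortest complete plan in fact takes 13:)
1. Farmer goes to the east bank with sample M.  [the west bank: sample B, sample C, sample E, sample J, sample L, sample P | the east bank: sample M]
2. Farmer goes back to the west bank alone.  [the west bank: sample B, sample C, sample E, sample J, sample L, sample P | the east bank: sample M]
3. Farmer goes to the east bank with sample C.  [the west bank: sample B, sample E, sample J, sample L, sample P | the east bank: sample C, sample M]
4. Farmer goes back to the west bank alone.  [the west bank: sample B, sample E, sample J, sample L, sample P | the east bank: sample C, sample M]
5. Farmer goes to the east bank with sample J.  [the west bank: sample B, sample E, sample L, sample P | the east bank: sample C, sample J, sample M]
6. Farmer goes back to the west bank alone.  [the west bank: sample B, sample E, sample L, sample P | the east bank: sample C, sample J, sample M]
7. Farmer goes to the east bank with sample B.  [the west bank: sample E, sample L, sample P | the east bank: sample B, sample C, sample J, sample M]
8. Farmer goes back to the west bank alone.  [the west bank: sample E, sample L, sample P | the east bank: sample B, sample C, sample J, sample M]
9. Farmer goes to the east bank with sample L.  [the west bank: sample E, sample P | the east bank: sample B, sample C, sample J, sample L, sample M]
10. Farmer goes back to the west bank alone.  [the west bank: sample E, sample P | the east bank: sample B, sample C, sample J, sample L, sample M]
11. Farmer goes to the east bank with sample E.  [the west bank: sample P | the east bank: sample B, sample C, sample E, sample J, sample L, sample M]
12. Farmer goes back to the west bank alone.  [the west bank: sample P | the east bank: sample B, sample C, sample E, sample J, sample L, sample M]
13. Farmer goes to the east bank with sample P.  [the west bank: — | the east bank: sample B, sample C, sample E, sample J, sample L, sample M, sample P]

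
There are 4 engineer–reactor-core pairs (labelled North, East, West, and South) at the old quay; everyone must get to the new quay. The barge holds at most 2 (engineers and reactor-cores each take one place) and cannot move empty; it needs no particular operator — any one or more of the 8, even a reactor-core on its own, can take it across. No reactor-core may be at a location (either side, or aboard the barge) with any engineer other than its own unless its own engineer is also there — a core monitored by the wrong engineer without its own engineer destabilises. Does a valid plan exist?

No

Following every safe sequence of crossings from the start, the most of the 8 that can be at the new quay as the barge arrives there on crossings 1, 3, 5 is 2, 3, 4 respectively; the best ever achieved is 4 of 8.
From crossing 7 on, no configuration arises that was not already reachable earlier: only 44 distinct safe configurations (who is on which side, and where the barge is) can ever be reached, none of them has everyone across, and every continuation just revisits them. So no valid plan exists.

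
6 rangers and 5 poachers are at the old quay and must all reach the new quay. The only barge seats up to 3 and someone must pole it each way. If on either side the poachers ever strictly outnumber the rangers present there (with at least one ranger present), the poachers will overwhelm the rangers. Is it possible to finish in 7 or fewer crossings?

Counting alone: each trip to the new quay takes at most 3 across and each return brings at least 1 back, so after t trips out (and t−1 returns) at most 3t − (t−1) of the 11 are across; that first reaches 11 at t = 5, so at least 9 crossings are needed.
Since 7 < 9, 7 crossings cannot be enough. (The shortest complete plan in fact takes 9:)
1. 3 poachers → the new quay.  (the old quay: 6R 2P; the new quay: 0R 3P)
2. 1 poacher ← the old quay.  (the old quay: 6R 3P; the new quay: 0R 2P)
3. 3 rangers → the new quay.  (the old quay: 3R 3P; the new quay: 3R 2P)
4. 1 ranger ← the old quay.  (the old quay: 4R 3P; the new quay: 2R 2P)
5. 2 rangers and 1 poacher → the new quay.  (the old quay: 2R 2P; the new quay: 4R 3P)
6. 1 ranger ← the old quay.  (the old quay: 3R 2P; the new quay: 3R 3P)
7. 2 rangers and 1 poacher → the new quay.  (the old quay: 1R 1P; the new quay: 5R 4P)
8. 1 ranger ← the old quay.  (the old quay: 2R 1P; the new quay: 4R 4P)
9. 2 rangers and 1 poacher → the new quay.  (the old quay: 0R 0P; the new quay: 6R 5P)

No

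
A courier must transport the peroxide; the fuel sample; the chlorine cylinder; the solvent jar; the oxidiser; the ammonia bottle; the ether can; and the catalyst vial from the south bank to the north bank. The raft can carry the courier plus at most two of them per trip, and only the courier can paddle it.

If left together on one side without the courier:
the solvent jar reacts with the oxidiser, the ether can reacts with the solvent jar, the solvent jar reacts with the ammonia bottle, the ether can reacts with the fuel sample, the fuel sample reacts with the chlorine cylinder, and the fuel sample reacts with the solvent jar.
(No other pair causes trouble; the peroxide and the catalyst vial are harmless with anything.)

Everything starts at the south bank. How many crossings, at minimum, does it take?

Counting alone: the courier can take at most 2 across per trip to the north bank, so moving all 8 needs at least 4 loaded trips out, with a return between consecutive ones — at least 7 crossings.
The safety rule pushes this higher. Following every safe sequence of crossings, the most of the 8 that can be at the north bank as the raft arrives there on crossings 7, 9, 11 is 5, 6, 7 respectively — never all 8.
So no plan with fewer than 13 crossings exists, and this one achieves 13:
1. Courier goes to the north bank with the fuel sample and the solvent jar.  [the south bank: the ammonia bottle, the catalyst vial, the chlorine cylinder, the ether can, the oxidiser, the peroxide | the north bank: the fuel sample, the solvent jar]
2. Courier goes back to the south bank with the fuel sample.  [the south bank: the ammonia bottle, the catalyst vial, the chlorine cylinder, the ether can, the fuel sample, the oxidiser, the peroxide | the north bank: the solvent jar]
3. Courier goes to the north bank with the fuel sample and the peroxide.  [the south bank: the ammonia bottle, the catalyst vial, the chlorine cylinder, the ether can, the oxidiser | the north bank: the fuel sample, the peroxide, the solvent jar]
4. Courier goes back to the south bank with the fuel sample.  [the south bank: the ammonia bottle, the catalyst vial, the chlorine cylinder, the ether can, the fuel sample, the oxidiser | the north bank: the peroxide, the solvent jar]
5. Courier goes to the north bank with the chlorine cylinder and the fuel sample.  [the south bank: the ammonia bottle, the catalyst vial, the ether can, the oxidiser | the north bank: the chlorine cylinder, the fuel sample, the peroxide, the solvent jar]
6. Courier goes back to the south bank with the fuel sample.  [the south bank: the ammonia bottle, the catalyst vial, the ether can, the fuel sample, the oxidiser | the north bank: the chlorine cylinder, the peroxide, the solvent jar]
7. Courier goes to the north bank with the catalyst vial and the fuel sample.  [the south bank: the ammonia bottle, the ether can, the oxidiser | the north bank: the catalyst vial, the chlorine cylinder, the fuel sample, the peroxide, the solvent jar]
8. Courier goes back to the south bank with the fuel sample.  [the south bank: the ammonia bottle, the ether can, the fuel sample, the oxidiser | the north bank: the catalyst vial, the chlorine cylinder, the peroxide, the solvent jar]
9. Courier goes to the north bank with the ether can and the oxidiser.  [the south bank: the ammonia bottle, the fuel sample | the north bank: the catalyst vial, the chlorine cylinder, the ether can, the oxidiser, the peroxide, the solvent jar]
10. Courier goes back to the south bank with the solvent jar.  [the south bank: the ammonia bottle, the fuel sample, the solvent jar | the north bank: the catalyst vial, the chlorine cylinder, the ether can, the oxidiser, the peroxide]
11. Courier goes to the north bank with the ammonia bottle and the fuel sample.  [the south bank: the solvent jar | the north bank: the ammonia bottle, the catalyst vial, the chlorine cylinder, the ether can, the fuel sample, the oxidiser, the peroxide]
12. Courier goes back to the south bank with the fuel sample.  [the south bank: the fuel sample, the solvent jar | the north bank: the ammonia bottle, the catalyst vial, the chlorine cylinder, the ether can, the oxidiser, the peroxide]
13. Courier goes to the north bank with the fuel sample and the solvent jar.  [the south bank: — | the north bank: the ammonia bottle, the catalyst vial, the chlorine cylinder, the ether can, the fuel sample, the oxidiser, the peroxide, the solvent jar]

13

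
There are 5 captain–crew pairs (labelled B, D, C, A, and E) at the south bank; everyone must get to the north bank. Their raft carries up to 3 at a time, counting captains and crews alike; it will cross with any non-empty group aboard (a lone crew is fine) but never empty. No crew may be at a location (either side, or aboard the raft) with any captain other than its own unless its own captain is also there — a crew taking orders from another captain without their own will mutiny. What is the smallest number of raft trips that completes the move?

11

Counting alone: each trip to the north bank takes at most 3 across and each return brings at least 1 back, so after t trips out (and t−1 returns) at most 3t − (t−1) of the 10 are across; that first reaches 10 at t = 5, so at least 9 crossings are needed.
The safety rule pushes this higher. Following every safe sequence of crossings, the most of the 10 that can be at the north bank as the raft arrives there on crossing 9 is 9 — never all 10.
So no plan with fewer than 11 crossings exists, and this one achieves 11:
1. captain B and crew B cross → the north bank.
2. captain B crosses ← the south bank.
3. crew A, crew C, and crew D cross → the north bank.
4. crew B crosses ← the south bank.
5. captain A, captain C, and captain D cross → the north bank.
6. captain D and crew D cross ← the south bank.
7. captain B, captain D, and captain E cross → the north bank.
8. crew C crosses ← the south bank.
9. crew B and crew D cross → the north bank.
10. crew B crosses ← the south bank.
11. crew B, crew C, and crew E cross → the north bank.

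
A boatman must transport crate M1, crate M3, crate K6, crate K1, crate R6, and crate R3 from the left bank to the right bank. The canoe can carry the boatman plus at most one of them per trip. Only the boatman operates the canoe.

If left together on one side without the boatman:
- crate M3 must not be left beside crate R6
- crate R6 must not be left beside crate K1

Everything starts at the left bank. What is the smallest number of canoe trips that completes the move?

13

Counting alone: the boatman can take at most 1 across per trip to the right bank, so moving all 6 needs at least 6 loaded trips out, with a return between consecutive ones — at least 11 crossings.
The safety rule pushes this higher. Following every safe sequence of crossings, the most of the 6 that can be at the right bank as the canoe arrives there on crossing 11 is 5 — never all 6.
So no plan with fewer than 13 crossings exists, and this one achieves 13:
1. Boatman goes to the right bank with crate R6.  [the left bank: crate K1, crate K6, crate M1, crate M3, crate R3 | the right bank: crate R6]
2. Boatman goes back to the left bank alone.  [the left bank: crate K1, crate K6, crate M1, crate M3, crate R3 | the right bank: crate R6]
3. Boatman goes to the right bank with crate M1.  [the left bank: crate K1, crate K6, crate M3, crate R3 | the right bank: crate M1, crate R6]
4. Boatman goes back to the left bank alone.  [the left bank: crate K1, crate K6, crate M3, crate R3 | the right bank: crate M1, crate R6]
5. Boatman goes to the right bank with crate M3.  [the left bank: crate K1, crate K6, crate R3 | the right bank: crate M1, crate M3, crate R6]
6. Boatman goes back to the left bank with crate R6.  [the left bank: crate K1, crate K6, crate R3, crate R6 | the right bank: crate M1, crate M3]
7. Boatman goes to the right bank with crate K1.  [the left bank: crate K6, crate R3, crate R6 | the right bank: crate K1, crate M1, crate M3]
8. Boatman goes back to the left bank alone.  [the left bank: crate K6, crate R3, crate R6 | the right bank: crate K1, crate M1, crate M3]
9. Boatman goes to the right bank with crate K6.  [the left bank: crate R3, crate R6 | the right bank: crate K1, crate K6, crate M1, crate M3]
10. Boatman goes back to the left bank alone.  [the left bank: crate R3, crate R6 | the right bank: crate K1, crate K6, crate M1, crate M3]
11. Boatman goes to the right bank with crate R3.  [the left bank: crate R6 | the right bank: crate K1, crate K6, crate M1, crate M3, crate R3]
12. Boatman goes back to the left bank alone.  [the left bank: crate R6 | the right bank: crate K1, crate K6, crate M1, crate M3, crate R3]
13. Boatman goes to the right bank with crate R6.  [the left bank: — | the right bank: crate K1, crate K6, crate M1, crate M3, crate R3, crate R6]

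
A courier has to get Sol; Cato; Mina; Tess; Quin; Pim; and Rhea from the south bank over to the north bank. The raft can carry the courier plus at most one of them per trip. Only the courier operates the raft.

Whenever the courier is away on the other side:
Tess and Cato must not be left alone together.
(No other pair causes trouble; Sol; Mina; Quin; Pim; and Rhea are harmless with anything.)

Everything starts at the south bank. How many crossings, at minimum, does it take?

13

Counting alone: the courier can take at most 1 across per trip to the north bank, so moving all 7 needs at least 7 loaded trips out, with a return between consecutive ones — at least 13 crossings.
The plan below uses exactly 13 crossings, so it is optimal:
1. Courier goes to the north bank with Cato.
2. Courier goes back to the south bank alone.
3. Courier goes to the north bank with Sol.
4. Courier goes back to the south bank alone.
5. Courier goes to the north bank with Mina.
6. Courier goes back to the south bank alone.
7. Courier goes to the north bank with Quin.
8. Courier goes back to the south bank alone.
9. Courier goes to the north bank with Pim.
10. Courier goes back to the south bank alone.
11. Courier goes to the north bank with Rhea.
12. Courier goes back to the south bank alone.
13. Courier goes to the north bank with Tess.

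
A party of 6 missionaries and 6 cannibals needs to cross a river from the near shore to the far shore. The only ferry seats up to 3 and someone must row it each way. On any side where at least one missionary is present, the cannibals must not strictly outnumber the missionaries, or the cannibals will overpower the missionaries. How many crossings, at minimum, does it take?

Following every safe sequence of crossings from the start, the most of the 12 that can be at the far shore as the ferry arrives there on crossings 1, 3, 5 is 3, 5, 6 respectively; the best ever achieved is 6 of 12.
From crossing 7 on, no configuration arises that was not already reachable earlier: only 17 distinct safe configurations (who is on which side, and where the ferry is) can ever be reached, none of them has everyone across, and every continuation just revisits them. They are: 0 missionaries + 0 cannibals across (ferry back at the start); 0 missionaries + 1 cannibal across (ferry there); 0 missionaries + 1 cannibal across (ferry back at the start); 0 missionaries + 2 cannibals across (ferry there); 0 missionaries + 2 cannibals across (ferry back at the start); 0 missionaries + 3 cannibals across (ferry there); 0 missionaries + 3 cannibals across (ferry back at the start); 0 missionaries + 4 cannibals across (ferry there); 0 missionaries + 4 cannibals across (ferry back at the start); 0 missionaries + 5 cannibals across (ferry there); 0 missionaries + 5 cannibals across (ferry back at the start); 0 missionaries + 6 cannibals across (ferry there); 1 missionary + 1 cannibal across (ferry there); 1 missionary + 1 cannibal across (ferry back at the start); 2 missionaries + 2 cannibals across (ferry there); 2 missionaries + 2 cannibals across (ferry back at the start); 3 missionaries + 3 cannibals across (ferry there). So no valid plan exists.

impossible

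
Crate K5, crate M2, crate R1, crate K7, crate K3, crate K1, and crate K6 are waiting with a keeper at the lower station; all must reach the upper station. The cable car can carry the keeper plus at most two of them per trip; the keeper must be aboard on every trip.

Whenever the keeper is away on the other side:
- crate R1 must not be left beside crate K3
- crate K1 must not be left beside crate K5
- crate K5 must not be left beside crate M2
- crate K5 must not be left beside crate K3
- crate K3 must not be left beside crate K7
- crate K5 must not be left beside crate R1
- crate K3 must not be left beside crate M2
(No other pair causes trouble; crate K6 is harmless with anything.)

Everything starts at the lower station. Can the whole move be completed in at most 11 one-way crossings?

Yes

Yes — this plan uses 11 crossings (≤ 11):
1. Keeper goes to the upper station with crate K3 and crate K5.
2. Keeper goes back to the lower station with crate K5.
3. Keeper goes to the upper station with crate K5 and crate K7.
4. Keeper goes back to the lower station with crate K3.
5. Keeper goes to the upper station with crate M2 and crate R1.
6. Keeper goes back to the lower station with crate K5.
7. Keeper goes to the upper station with crate K1 and crate K5.
8. Keeper goes back to the lower station with crate K5.
9. Keeper goes to the upper station with crate K5 and crate K6.
10. Keeper goes back to the lower station with crate K5.
11. Keeper goes to the upper station with crate K3 and crate K5.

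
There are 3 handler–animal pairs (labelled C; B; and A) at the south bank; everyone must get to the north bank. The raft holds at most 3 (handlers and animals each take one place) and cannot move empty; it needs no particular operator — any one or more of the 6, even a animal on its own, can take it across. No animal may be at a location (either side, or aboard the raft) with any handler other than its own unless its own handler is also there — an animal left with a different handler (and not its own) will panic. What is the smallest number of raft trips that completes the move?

Counting alone: each trip to the north bank takes at most 3 across and each return brings at least 1 back, so after t trips out (and t−1 returns) at most 3t − (t−1) of the 6 are across; that first reaches 6 at t = 3, so at least 5 crossings are needed.
The plan below uses exactly 5 crossings, so it is optimal:
1. animal C and handler C cross → the north bank.
2. handler C crosses ← the south bank.
3. handler A, handler B, and handler C cross → the north bank.
4. animal C crosses ← the south bank.
5. animal A, animal B, and animal C cross → the north bank.

5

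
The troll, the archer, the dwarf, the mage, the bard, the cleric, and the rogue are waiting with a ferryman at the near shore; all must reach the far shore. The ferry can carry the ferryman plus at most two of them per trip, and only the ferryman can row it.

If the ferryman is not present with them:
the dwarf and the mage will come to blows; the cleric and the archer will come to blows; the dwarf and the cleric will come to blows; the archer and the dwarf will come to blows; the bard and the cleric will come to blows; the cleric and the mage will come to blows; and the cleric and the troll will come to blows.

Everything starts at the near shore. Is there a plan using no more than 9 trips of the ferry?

No

Counting alone: the ferryman can take at most 2 across per trip to the far shore, so moving all 7 needs at least 4 loaded trips out, with a return between consecutive ones — at least 7 crossings.
The safety rule pushes this higher. Following every safe sequence of crossings, the most of the 7 that can be at the far shore as the ferry arrives there on crossings 7, 9 is 5, 6 respectively — never all 7.
So the move cannot be finished within 9 crossings. (The shortest complete plan takes 11:)
1. Ferryman goes to the far shore with the cleric and the dwarf.  [the near shore: the archer, the bard, the mage, the rogue, the troll | the far shore: the cleric, the dwarf]
2. Ferryman goes back to the near shore with the dwarf.  [the near shore: the archer, the bard, the dwarf, the mage, the rogue, the troll | the far shore: the cleric]
3. Ferryman goes to the far shore with the dwarf and the troll.  [the near shore: the archer, the bard, the mage, the rogue | the far shore: the cleric, the dwarf, the troll]
4. Ferryman goes back to the near shore with the cleric.  [the near shore: the archer, the bard, the cleric, the mage, the rogue | the far shore: the dwarf, the troll]
5. Ferryman goes to the far shore with the bard and the cleric.  [the near shore: the archer, the mage, the rogue | the far shore: the bard, the cleric, the dwarf, the troll]
6. Ferryman goes back to the near shore with the cleric.  [the near shore: the archer, the cleric, the mage, the rogue | the far shore: the bard, the dwarf, the troll]
7. Ferryman goes to the far shore with the archer and the mage.  [the near shore: the cleric, the rogue | the far shore: the archer, the bard, the dwarf, the mage, the troll]
8. Ferryman goes back to the near shore with the dwarf.  [the near shore: the cleric, the dwarf, the rogue | the far shore: the archer, the bard, the mage, the troll]
9. Ferryman goes to the far shore with the dwarf and the rogue.  [the near shore: the cleric | the far shore: the archer, the bard, the dwarf, the mage, the rogue, the troll]
10. Ferryman goes back to the near shore with the dwarf.  [the near shore: the cleric, the dwarf | the far shore: the archer, the bard, the mage, the rogue, the troll]
11. Ferryman goes to the far shore with the cleric and the dwarf.  [the near shore: — | the far shore: the archer, the bard, the cleric, the dwarf, the mage, the rogue, the troll]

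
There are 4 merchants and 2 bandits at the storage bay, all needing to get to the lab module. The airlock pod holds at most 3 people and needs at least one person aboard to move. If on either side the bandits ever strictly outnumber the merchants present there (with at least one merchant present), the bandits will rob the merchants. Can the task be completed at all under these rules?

Yes

1. 2 bandits → the lab module.  (the storage bay: 4M 0B; the lab module: 0M 2B)
2. 1 bandit ← the storage bay.  (the storage bay: 4M 1B; the lab module: 0M 1B)
3. 2 merchants and 1 bandit → the lab module.  (the storage bay: 2M 0B; the lab module: 2M 2B)
4. 1 bandit ← the storage bay.  (the storage bay: 2M 1B; the lab module: 2M 1B)
5. 2 merchants and 1 bandit → the lab module.  (the storage bay: 0M 0B; the lab module: 4M 2B)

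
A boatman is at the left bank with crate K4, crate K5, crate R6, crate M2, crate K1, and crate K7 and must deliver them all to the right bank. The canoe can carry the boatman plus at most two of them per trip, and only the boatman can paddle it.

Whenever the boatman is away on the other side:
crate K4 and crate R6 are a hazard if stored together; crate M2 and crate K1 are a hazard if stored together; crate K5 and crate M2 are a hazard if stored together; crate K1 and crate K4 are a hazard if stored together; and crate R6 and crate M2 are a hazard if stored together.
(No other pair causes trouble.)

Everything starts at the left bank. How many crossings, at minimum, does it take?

7

Counting alone: the boatman can take at most 2 across per trip to the right bank, so moving all 6 needs at least 3 loaded trips out, with a return between consecutive ones — at least 5 crossings.
The safety rule pushes this higher. Following every safe sequence of crossings, the most of the 6 that can be at the right bank as the canoe arrives there on crossing 5 is 5 — never all 6.
So no plan with fewer than 7 crossings exists, and this one achieves 7:
1. Boatman goes to the right bank with crate K4 and crate M2.  [the left bank: crate K1, crate K5, crate K7, crate R6 | the right bank: crate K4, crate M2]
2. Boatman goes back to the left bank alone.  [the left bank: crate K1, crate K5, crate K7, crate R6 | the right bank: crate K4, crate M2]
3. Boatman goes to the right bank with crate K5 and crate R6.  [the left bank: crate K1, crate K7 | the right bank: crate K4, crate K5, crate M2, crate R6]
4. Boatman goes back to the left bank with crate K4 and crate M2.  [the left bank: crate K1, crate K4, crate K7, crate M2 | the right bank: crate K5, crate R6]
5. Boatman goes to the right bank with crate K1 and crate K7.  [the left bank: crate K4, crate M2 | the right bank: crate K1, crate K5, crate K7, crate R6]
6. Boatman goes back to the left bank alone.  [the left bank: crate K4, crate M2 | the right bank: crate K1, crate K5, crate K7, crate R6]
7. Boatman goes to the right bank with crate K4 and crate M2.  [the left bank: — | the right bank: crate K1, crate K4, crate K5, crate K7, crate M2, crate R6]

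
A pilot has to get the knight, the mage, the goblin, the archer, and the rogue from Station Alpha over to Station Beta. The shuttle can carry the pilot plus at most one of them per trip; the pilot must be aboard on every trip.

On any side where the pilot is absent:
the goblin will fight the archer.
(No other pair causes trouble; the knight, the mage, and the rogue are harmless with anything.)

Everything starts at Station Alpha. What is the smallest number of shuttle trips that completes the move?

9

Counting alone: the pilot can take at most 1 across per trip to Station Beta, so moving all 5 needs at least 5 loaded trips out, with a return between consecutive ones — at least 9 crossings.
The plan below uses exactly 9 crossings, so it is optimal:
1. Pilot goes to Station Beta with the goblin.  [Station Alpha: the archer, the knight, the mage, the rogue | Station Beta: the goblin]
2. Pilot goes back to Station Alpha alone.  [Station Alpha: the archer, the knight, the mage, the rogue | Station Beta: the goblin]
3. Pilot goes to Station Beta with the knight.  [Station Alpha: the archer, the mage, the rogue | Station Beta: the goblin, the knight]
4. Pilot goes back to Station Alpha alone.  [Station Alpha: the archer, the mage, the rogue | Station Beta: the goblin, the knight]
5. Pilot goes to Station Beta with the mage.  [Station Alpha: the archer, the rogue | Station Beta: the goblin, the knight, the mage]
6. Pilot goes back to Station Alpha alone.  [Station Alpha: the archer, the rogue | Station Beta: the goblin, the knight, the mage]
7. Pilot goes to Station Beta with the rogue.  [Station Alpha: the archer | Station Beta: the goblin, the knight, the mage, the rogue]
8. Pilot goes back to Station Alpha alone.  [Station Alpha: the archer | Station Beta: the goblin, the knight, the mage, the rogue]
9. Pilot goes to Station Beta with the archer.  [Station Alpha: — | Station Beta: the archer, the goblin, the knight, the mage, the rogue]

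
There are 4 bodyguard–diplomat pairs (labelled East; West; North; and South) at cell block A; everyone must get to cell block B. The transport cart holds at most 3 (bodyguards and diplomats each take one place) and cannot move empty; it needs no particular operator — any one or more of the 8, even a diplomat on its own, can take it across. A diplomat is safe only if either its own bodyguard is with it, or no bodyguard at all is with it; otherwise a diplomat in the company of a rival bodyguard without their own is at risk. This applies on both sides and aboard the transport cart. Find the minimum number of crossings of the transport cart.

Counting alone: each trip to cell block B takes at most 3 across and each return brings at least 1 back, so after t trips out (and t−1 returns) at most 3t − (t−1) of the 8 are across; that first reaches 8 at t = 4, so at least 7 crossings are needed.
The safety rule pushes this higher. Following every safe sequence of crossings, the most of the 8 that can be at cell block B as the transport cart arrives there on crossing 7 is 7 — never all 8.
So no plan with fewer than 9 crossings exists, and this one achieves 9:
1. bodyguard East and diplomat East cross → cell block B.
2. bodyguard East crosses ← cell block A.
3. bodyguard East, bodyguard West, and diplomat West cross → cell block B.
4. bodyguard East and diplomat East cross ← cell block A.
5. bodyguard East, bodyguard North, and bodyguard South cross → cell block B.
6. diplomat West crosses ← cell block A.
7. diplomat East and diplomat West cross → cell block B.
8. diplomat East crosses ← cell block A.
9. diplomat East, diplomat North, and diplomat South cross → cell block B.

9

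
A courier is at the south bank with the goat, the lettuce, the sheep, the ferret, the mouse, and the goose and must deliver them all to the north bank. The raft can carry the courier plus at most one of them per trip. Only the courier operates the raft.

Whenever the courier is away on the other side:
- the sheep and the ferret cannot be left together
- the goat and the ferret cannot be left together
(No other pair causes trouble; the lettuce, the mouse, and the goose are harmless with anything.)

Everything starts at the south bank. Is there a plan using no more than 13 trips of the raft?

Yes — this plan uses 13 crossings (≤ 13):
1. Courier goes to the north bank with the ferret.  [the south bank: the goat, the goose, the lettuce, the mouse, the sheep | the north bank: the ferret]
2. Courier goes back to the south bank alone.  [the south bank: the goat, the goose, the lettuce, the mouse, the sheep | the north bank: the ferret]
3. Courier goes to the north bank with the goat.  [the south bank: the goose, the lettuce, the mouse, the sheep | the north bank: the ferret, the goat]
4. Courier goes back to the south bank with the ferret.  [the south bank: the ferret, the goose, the lettuce, the mouse, the sheep | the north bank: the goat]
5. Courier goes to the north bank with the sheep.  [the south bank: the ferret, the goose, the lettuce, the mouse | the north bank: the goat, the sheep]
6. Courier goes back to the south bank alone.  [the south bank: the ferret, the goose, the lettuce, the mouse | the north bank: the goat, the sheep]
7. Courier goes to the north bank with the lettuce.  [the south bank: the ferret, the goose, the mouse | the north bank: the goat, the lettuce, the sheep]
8. Courier goes back to the south bank alone.  [the south bank: the ferret, the goose, the mouse | the north bank: the goat, the lettuce, the sheep]
9. Courier goes to the north bank with the mouse.  [the south bank: the ferret, the goose | the north bank: the goat, the lettuce, the mouse, the sheep]
10. Courier goes back to the south bank alone.  [the south bank: the ferret, the goose | the north bank: the goat, the lettuce, the mouse, the sheep]
11. Courier goes to the north bank with the goose.  [the south bank: the ferret | the north bank: the goat, the goose, the lettuce, the mouse, the sheep]
12. Courier goes back to the south bank alone.  [the south bank: the ferret | the north bank: the goat, the goose, the lettuce, the mouse, the sheep]
13. Courier goes to the north bank with the ferret.  [the south bank: — | the north bank: the ferret, the goat, the goose, the lettuce, the mouse, the sheep]

Yes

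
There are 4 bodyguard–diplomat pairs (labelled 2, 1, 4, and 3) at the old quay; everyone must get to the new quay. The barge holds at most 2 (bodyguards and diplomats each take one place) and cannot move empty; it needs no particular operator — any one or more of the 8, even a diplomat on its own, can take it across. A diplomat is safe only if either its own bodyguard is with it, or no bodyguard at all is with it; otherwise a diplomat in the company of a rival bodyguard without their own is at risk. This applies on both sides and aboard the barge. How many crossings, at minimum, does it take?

impossible

Following every safe sequence of crossings from the start, the most of the 8 that can be at the new quay as the barge arrives there on crossings 1, 3, 5 is 2, 3, 4 respectively; the best ever achieved is 4 of 8.
From crossing 7 on, no configuration arises that was not already reachable earlier: only 44 distinct safe configurations (who is on which side, and where the barge is) can ever be reached, none of them has everyone across, and every continuation just revisits them. So no valid plan exists.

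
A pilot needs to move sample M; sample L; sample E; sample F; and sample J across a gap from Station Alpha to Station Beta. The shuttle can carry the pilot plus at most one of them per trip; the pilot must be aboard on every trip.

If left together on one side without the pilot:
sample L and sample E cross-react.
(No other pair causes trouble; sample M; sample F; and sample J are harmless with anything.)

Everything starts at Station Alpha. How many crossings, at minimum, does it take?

Counting alone: the pilot can take at most 1 across per trip to Station Beta, so moving all 5 needs at least 5 loaded trips out, with a return between consecutive ones — at least 9 crossings.
The plan below uses exactly 9 crossings, so it is optimal:
1. Pilot goes to Station Beta with sample L.  [Station Alpha: sample E, sample F, sample J, sample M | Station Beta: sample L]
2. Pilot goes back to Station Alpha alone.  [Station Alpha: sample E, sample F, sample J, sample M | Station Beta: sample L]
3. Pilot goes to Station Beta with sample M.  [Station Alpha: sample E, sample F, sample J | Station Beta: sample L, sample M]
4. Pilot goes back to Station Alpha alone.  [Station Alpha: sample E, sample F, sample J | Station Beta: sample L, sample M]
5. Pilot goes to Station Beta with sample F.  [Station Alpha: sample E, sample J | Station Beta: sample F, sample L, sample M]
6. Pilot goes back to Station Alpha alone.  [Station Alpha: sample E, sample J | Station Beta: sample F, sample L, sample M]
7. Pilot goes to Station Beta with sample J.  [Station Alpha: sample E | Station Beta: sample F, sample J, sample L, sample M]
8. Pilot goes back to Station Alpha alone.  [Station Alpha: sample E | Station Beta: sample F, sample J, sample L, sample M]
9. Pilot goes to Station Beta with sample E.  [Station Alpha: — | Station Beta: sample E, sample F, sample J, sample L, sample M]

9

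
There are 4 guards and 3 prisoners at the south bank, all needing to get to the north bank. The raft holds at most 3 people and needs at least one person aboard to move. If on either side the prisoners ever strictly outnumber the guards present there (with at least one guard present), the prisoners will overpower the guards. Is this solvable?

Yes

1. 3 prisoners → the north bank.  (the south bank: 4G 0P; the north bank: 0G 3P)
2. 1 prisoner ← the south bank.  (the south bank: 4G 1P; the north bank: 0G 2P)
3. 3 guards → the north bank.  (the south bank: 1G 1P; the north bank: 3G 2P)
4. 1 guard ← the south bank.  (the south bank: 2G 1P; the north bank: 2G 2P)
5. 2 guards and 1 prisoner → the north bank.  (the south bank: 0G 0P; the north bank: 4G 3P)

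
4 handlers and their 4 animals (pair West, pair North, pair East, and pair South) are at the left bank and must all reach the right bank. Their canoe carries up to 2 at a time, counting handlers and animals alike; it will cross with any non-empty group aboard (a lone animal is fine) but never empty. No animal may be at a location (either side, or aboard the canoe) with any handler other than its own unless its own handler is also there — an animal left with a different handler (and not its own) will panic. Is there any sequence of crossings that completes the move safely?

Following every safe sequence of crossings from the start, the most of the 8 that can be at the right bank as the canoe arrives there on crossings 1, 3, 5 is 2, 3, 4 respectively; the best ever achieved is 4 of 8.
From crossing 7 on, no configuration arises that was not already reachable earlier: only 44 distinct safe configurations (who is on which side, and where the canoe is) can ever be reached, none of them has everyone across, and every continuation just revisits them. So no valid plan exists.

No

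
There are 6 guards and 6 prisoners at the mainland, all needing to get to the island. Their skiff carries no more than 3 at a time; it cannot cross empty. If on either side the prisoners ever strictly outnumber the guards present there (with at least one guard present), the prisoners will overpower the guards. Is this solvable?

Following every safe sequence of crossings from the start, the most of the 12 that can be at the island as the skiff arrives there on crossings 1, 3, 5 is 3, 5, 6 respectively; the best ever achieved is 6 of 12.
From crossing 7 on, no configuration arises that was not already reachable earlier: only 17 distinct safe configurations (who is on which side, and where the skiff is) can ever be reached, none of them has everyone across, and every continuation just revisits them. They are: 0 guards + 0 prisoners across (skiff back at the start); 0 guards + 1 prisoner across (skiff there); 0 guards + 1 prisoner across (skiff back at the start); 0 guards + 2 prisoners across (skiff there); 0 guards + 2 prisoners across (skiff back at the start); 0 guards + 3 prisoners across (skiff there); 0 guards + 3 prisoners across (skiff back at the start); 0 guards + 4 prisoners across (skiff there); 0 guards + 4 prisoners across (skiff back at the start); 0 guards + 5 prisoners across (skiff there); 0 guards + 5 prisoners across (skiff back at the start); 0 guards + 6 prisoners across (skiff there); 1 guard + 1 prisoner across (skiff there); 1 guard + 1 prisoner across (skiff back at the start); 2 guards + 2 prisoners across (skiff there); 2 guards + 2 prisoners across (skiff back at the start); 3 guards + 3 prisoners across (skiff there). So no valid plan exists.

No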